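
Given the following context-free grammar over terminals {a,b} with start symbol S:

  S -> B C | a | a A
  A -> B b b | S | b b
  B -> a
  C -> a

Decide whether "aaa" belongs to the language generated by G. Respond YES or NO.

Convert to CNF:
  S -> B C | T1 A | a
  A -> B C | B X2 | T0 T0 | T1 A | a
  B -> a
  C -> a
  T0 -> b
  T1 -> a
  X2 -> T0 T0

CYK table (by increasing span):
  T[0,0] 'a' = {A,B,C,S,T1}  orig:{A,B,C,S}
  T[1,1] 'a' = {A,B,C,S,T1}  orig:{A,B,C,S}
  T[2,2] 'a' = {A,B,C,S,T1}  orig:{A,B,C,S}
  T[0,1] 'aa' = {A,S}
  T[1,2] 'aa' = {A,S}
  T[0,2] 'aaa' = {A,S}

S ∈ T[0,2] ⇒ YES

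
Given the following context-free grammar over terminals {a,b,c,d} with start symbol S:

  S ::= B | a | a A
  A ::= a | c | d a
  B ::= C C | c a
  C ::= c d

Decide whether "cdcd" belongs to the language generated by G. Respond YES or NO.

CNF form of G:
  S -> C C | T1 A | T2 T1 | a
  A -> T0 T1 | a | c
  B -> C C | T2 T1
  C -> T2 T0
  T0 -> d
  T1 -> a
  T2 -> c

Fill CYK table bottom-up:
  [0..0]={A,T2}  "c"  orig:{A}
  [1..1]={T0}  "d"  orig:{}
  [2..2]={A,T2}  "c"  orig:{A}
  [3..3]={T0}  "d"  orig:{}
  [0..1]={C}  "cd"
  [1..2]=∅  "dc"
  [2..3]={C}  "cd"
  [0..2]=∅  "cdc"
  [1..3]=∅  "dcd"
  [0..3]={B,S}  "cdcd"

S ∈ T[0,3] ⇒ YES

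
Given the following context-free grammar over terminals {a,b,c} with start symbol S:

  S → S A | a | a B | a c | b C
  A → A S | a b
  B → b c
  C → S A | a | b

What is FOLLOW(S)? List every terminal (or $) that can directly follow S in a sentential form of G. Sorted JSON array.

FIRST sets, iterate to fixpoint:
round 1:
  A via A→a b: +{a}
  B via B→b c: +{b}
  C via C→a: +{a}
  C via C→b: +{b}
  S via S→a: +{a}
  S via S→b C: +{b}
  S: {a,b}  A: {a}  B: {b}  C: {a,b}
round 2: — fixpoint
  S: {a,b}  A: {a}  B: {b}  C: {a,b}

FOLLOW iteration:
FOLLOW(S) := {$}
pass 1:
  A→A S: FOLLOW(A) ⊇ FIRST(S) = {a,b}; new: +{a,b}
  A→A S: FOLLOW(S) ⊇ FOLLOW(A) ⊇ {a,b}; new: +{a,b}
  S→S A: FOLLOW(A) ⊇ FOLLOW(S) ⊇ {$,a,b}; new: +{$}
  S→a B: FOLLOW(B) ⊇ FOLLOW(S) ⊇ {$,a,b}; new: +{$,a,b}
  S→b C: FOLLOW(C) ⊇ FOLLOW(S) ⊇ {$,a,b}; new: +{$,a,b}
  S: {$,a,b}  A: {$,a,b}  B: {$,a,b}  C: {$,a,b}
pass 2: (stable)
  S: {$,a,b}  A: {$,a,b}  B: {$,a,b}  C: {$,a,b}

FOLLOW(S) = ["$", "a", "b"]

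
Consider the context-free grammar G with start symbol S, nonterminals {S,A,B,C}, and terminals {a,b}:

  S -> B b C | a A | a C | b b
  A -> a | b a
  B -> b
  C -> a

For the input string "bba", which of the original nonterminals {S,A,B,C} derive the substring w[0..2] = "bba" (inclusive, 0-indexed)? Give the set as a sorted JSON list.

CNF form of G:
  S -> B X2 | T0 T0 | T1 A | T1 C
  A -> T0 T1 | a
  B -> b
  C -> a
  T0 -> b
  T1 -> a
  X2 -> T0 C

CYK table (by increasing span) — only the sub-triangle for w[0..2]:
  cell(0,0) b: {B,T0}  orig:{B}
  cell(1,1) b: {B,T0}  orig:{B}
  cell(2,2) a: {A,C,T1}  orig:{A,C}
  cell(0,1) bb: {S}
  cell(1,2) ba: {A,X2}  orig:{A}
  cell(0,2) bba: {S}

Original NTs in T[0,2] deriving "bba": ["S"]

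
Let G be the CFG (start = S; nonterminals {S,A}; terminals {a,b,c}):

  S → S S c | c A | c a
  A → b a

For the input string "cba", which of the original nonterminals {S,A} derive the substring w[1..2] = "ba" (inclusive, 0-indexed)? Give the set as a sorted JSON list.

CNF form of G:
  S -> S X3 | T2 A | T2 T1
  A -> T0 T1
  T0 -> b
  T1 -> a
  T2 -> c
  X3 -> S T2

CYK table (by increasing span) — only the sub-triangle for w[1..2]:
  [1..1]={T0}  "b"  orig:{}
  [2..2]={T1}  "a"  orig:{}
  [1..2]={A}  "ba"

Original NTs in T[1,2] deriving "ba": ["A"]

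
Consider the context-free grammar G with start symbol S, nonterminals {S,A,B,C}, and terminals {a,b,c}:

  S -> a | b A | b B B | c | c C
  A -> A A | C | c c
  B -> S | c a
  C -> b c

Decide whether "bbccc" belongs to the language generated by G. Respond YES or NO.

CNF form of G:
  S -> T0 A | T0 X4 | T1 C | a | c
  A -> A A | T0 T1 | T1 T1
  B -> T0 A | T0 X3 | T1 C | T1 T2 | a | c
  C -> T0 T1
  T0 -> b
  T1 -> c
  T2 -> a
  X3 -> B B
  X4 -> B B

Fill CYK table bottom-up:
  cell(0,0) b: {T0}  orig:{}
  cell(1,1) b: {T0}  orig:{}
  cell(2,2) c: {B,S,T1}  orig:{B,S}
  cell(3,3) c: {B,S,T1}  orig:{B,S}
  cell(4,4) c: {B,S,T1}  orig:{B,S}
  cell(0,1) bb: ∅
  cell(1,2) bc: {A,C}
  cell(2,3) cc: {A,X3,X4}  orig:{A}
  cell(3,4) cc: {A,X3,X4}  orig:{A}
  cell(0,2) bbc: {B,S}
  cell(1,3) bcc: {B,S}
  cell(2,4) ccc: ∅
  cell(0,3) bbcc: {X3,X4}  orig:{}
  cell(1,4) bccc: {A,X3,X4}  orig:{A}
  cell(0,4) bbccc: {B,S}

S ∈ T[0,4] ⇒ YES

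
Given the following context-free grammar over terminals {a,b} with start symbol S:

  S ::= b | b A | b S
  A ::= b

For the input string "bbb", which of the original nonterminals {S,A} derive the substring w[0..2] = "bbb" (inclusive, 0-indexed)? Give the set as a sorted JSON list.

CNF form of G:
  S -> T0 A | T0 S | b
  A -> b
  T0 -> b

Fill CYK table bottom-up (cells [i..j] with 0 ≤ i ≤ j ≤ 2 only):
  [0..0]={A,S,T0}  "b"  orig:{A,S}
  [1..1]={A,S,T0}  "b"  orig:{A,S}
  [2..2]={A,S,T0}  "b"  orig:{A,S}
  [0..1]={S}  "bb"
  [1..2]={S}  "bb"
  [0..2]={S}  "bbb"

Original NTs in T[0,2] deriving "bbb": ["S"]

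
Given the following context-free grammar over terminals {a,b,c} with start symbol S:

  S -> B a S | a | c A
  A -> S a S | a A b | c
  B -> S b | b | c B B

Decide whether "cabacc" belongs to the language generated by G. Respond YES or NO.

CNF form of G:
  S -> B X6 | T2 A | a
  A -> S X3 | T0 X4 | c
  B -> S T1 | T2 X5 | b
  T0 -> a
  T1 -> b
  T2 -> c
  X3 -> T0 S
  X4 -> A T1
  X5 -> B B
  X6 -> T0 S

CYK fill:
  T[0,0] 'c' = {A,T2}  orig:{A}
  T[1,1] 'a' = {S,T0}  orig:{S}
  T[2,2] 'b' = {B,T1}  orig:{B}
  T[3,3] 'a' = {S,T0}  orig:{S}
  T[4,4] 'c' = {A,T2}  orig:{A}
  T[5,5] 'c' = {A,T2}  orig:{A}
  T[0,1] 'ca' = ∅
  T[1,2] 'ab' = {B}
  T[2,3] 'ba' = ∅
  T[3,4] 'ac' = ∅
  T[4,5] 'cc' = {S}
  T[0,2] 'cab' = ∅
  T[1,3] 'aba' = ∅
  T[2,4] 'bac' = ∅
  T[3,5] 'acc' = {X3,X6}  orig:{}
  T[0,3] 'caba' = ∅
  T[1,4] 'abac' = ∅
  T[2,5] 'bacc' = {S}
  T[0,4] 'cabac' = ∅
  T[1,5] 'abacc' = {S,X3,X6}  orig:{S}
  T[0,5] 'cabacc' = ∅

S ∉ T[0,5] ⇒ NO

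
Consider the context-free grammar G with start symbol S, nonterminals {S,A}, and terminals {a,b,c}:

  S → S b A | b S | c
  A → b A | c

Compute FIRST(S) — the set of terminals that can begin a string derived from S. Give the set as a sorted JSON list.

FIRST iteration:
iter 1:
  A via A→b A: +{b}
  A via A→c: +{c}
  S via S→b S: +{b}
  S via S→c: +{c}
  S: {b,c}  A: {b,c}
iter 2: — fixpoint
  S: {b,c}  A: {b,c}

FIRST(S) = ["b", "c"]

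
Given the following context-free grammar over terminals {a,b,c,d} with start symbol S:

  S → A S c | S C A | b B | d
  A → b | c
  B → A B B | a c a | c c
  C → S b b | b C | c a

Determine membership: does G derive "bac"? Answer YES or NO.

CNF form of G:
  S -> A X6 | S X7 | T2 B | d
  A -> b | c
  B -> A X3 | T0 X4 | T1 T1
  C -> S X5 | T1 T0 | T2 C
  T0 -> a
  T1 -> c
  T2 -> b
  X3 -> B B
  X4 -> T1 T0
  X5 -> T2 T2
  X6 -> S T1
  X7 -> C A

Fill CYK table bottom-up:
  T[0,0] 'b' = {A,T2}  orig:{A}
  T[1,1] 'a' = {T0}  orig:{}
  T[2,2] 'c' = {A,T1}  orig:{A}
  T[0,1] 'ba' = ∅
  T[1,2] 'ac' = ∅
  T[0,2] 'bac' = ∅

S ∉ T[0,2] ⇒ NO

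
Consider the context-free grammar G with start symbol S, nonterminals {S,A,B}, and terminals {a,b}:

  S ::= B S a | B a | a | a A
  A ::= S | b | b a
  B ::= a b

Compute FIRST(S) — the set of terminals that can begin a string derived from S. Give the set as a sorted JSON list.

FIRST iteration:
pass 1:
  A via A→b: +{b}
  B via B→a b: +{a}
  S via S→B S a: +{a}
  FIRST(S)={a}  FIRST(A)={b}  FIRST(B)={a}
pass 2:
  A via A→S: +{a}
  FIRST(S)={a}  FIRST(A)={a,b}  FIRST(B)={a}
pass 3: done
  FIRST(S)={a}  FIRST(A)={a,b}  FIRST(B)={a}

FIRST(S) = ["a"]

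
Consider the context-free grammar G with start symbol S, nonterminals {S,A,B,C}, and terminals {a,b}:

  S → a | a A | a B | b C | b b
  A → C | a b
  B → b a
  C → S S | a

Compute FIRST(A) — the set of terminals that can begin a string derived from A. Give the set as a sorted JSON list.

FIRST iteration:
round 1:
  A via A→a b: +{a}
  B via B→b a: +{b}
  C via C→a: +{a}
  S via S→a: +{a}
  S via S→b C: +{b}
  FIRST(S)={a,b}  FIRST(A)={a}  FIRST(B)={b}  FIRST(C)={a}
round 2:
  C via C→S S: +{b}
  FIRST(S)={a,b}  FIRST(A)={a}  FIRST(B)={b}  FIRST(C)={a,b}
round 3:
  A via A→C: +{b}
  FIRST(S)={a,b}  FIRST(A)={a,b}  FIRST(B)={b}  FIRST(C)={a,b}
round 4: — fixpoint
  FIRST(S)={a,b}  FIRST(A)={a,b}  FIRST(B)={b}  FIRST(C)={a,b}

FIRST(A) = ["a", "b"]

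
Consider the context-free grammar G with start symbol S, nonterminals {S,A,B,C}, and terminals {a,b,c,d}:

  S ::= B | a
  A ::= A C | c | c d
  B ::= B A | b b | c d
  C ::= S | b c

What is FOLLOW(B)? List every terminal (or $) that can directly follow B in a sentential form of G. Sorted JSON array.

FIRST sets, iterate to fixpoint:
iter 1:
  A via A→c: +{c}
  B via B→b b: +{b}
  B via B→c d: +{c}
  C via C→b c: +{b}
  S via S→B: +{b,c}
  S via S→a: +{a}
  FIRST[S]={a,b,c}  FIRST[A]={c}  FIRST[B]={b,c}  FIRST[C]={b}
iter 2:
  C via C→S: +{a,c}
  FIRST[S]={a,b,c}  FIRST[A]={c}  FIRST[B]={b,c}  FIRST[C]={a,b,c}
iter 3: done
  FIRST[S]={a,b,c}  FIRST[A]={c}  FIRST[B]={b,c}  FIRST[C]={a,b,c}

FOLLOW iteration:
FOLLOW(S) := {$}
pass 1:
  A→A C: FOLLOW(A) ⊇ FIRST(C) = {a,b,c}; new: +{a,b,c}
  A→A C: FOLLOW(C) ⊇ FOLLOW(A) ⊇ {a,b,c}; new: +{a,b,c}
  B→B A: FOLLOW(B) ⊇ FIRST(A) = {c}; new: +{c}
  C→S: FOLLOW(S) ⊇ FOLLOW(C) ⊇ {a,b,c}; new: +{a,b,c}
  S→B: FOLLOW(B) ⊇ FOLLOW(S) ⊇ {$,a,b,c}; new: +{$,a,b}
  FOLLOW(S)={$,a,b,c}  FOLLOW(A)={a,b,c}  FOLLOW(B)={$,a,b,c}  FOLLOW(C)={a,b,c}
pass 2:
  B→B A: FOLLOW(A) ⊇ FOLLOW(B) ⊇ {$,a,b,c}; new: +{$}
  FOLLOW(S)={$,a,b,c}  FOLLOW(A)={$,a,b,c}  FOLLOW(B)={$,a,b,c}  FOLLOW(C)={a,b,c}
pass 3:
  A→A C: FOLLOW(C) ⊇ FOLLOW(A) ⊇ {$,a,b,c}; new: +{$}
  FOLLOW(S)={$,a,b,c}  FOLLOW(A)={$,a,b,c}  FOLLOW(B)={$,a,b,c}  FOLLOW(C)={$,a,b,c}
pass 4: — fixpoint
  FOLLOW(S)={$,a,b,c}  FOLLOW(A)={$,a,b,c}  FOLLOW(B)={$,a,b,c}  FOLLOW(C)={$,a,b,c}

FOLLOW(B) = ["$", "a", "b", "c"]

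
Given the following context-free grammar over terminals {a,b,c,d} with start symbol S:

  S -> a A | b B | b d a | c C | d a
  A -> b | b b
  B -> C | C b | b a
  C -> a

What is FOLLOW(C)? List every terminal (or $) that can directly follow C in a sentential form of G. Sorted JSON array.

FIRST iteration:
[1]
  A via A→b: +{b}
  B via B→b a: +{b}
  C via C→a: +{a}
  S via S→a A: +{a}
  S via S→b B: +{b}
  S via S→c C: +{c}
  S via S→d a: +{d}
  S: {a,b,c,d}  A: {b}  B: {b}  C: {a}
[2]
  B via B→C: +{a}
  S: {a,b,c,d}  A: {b}  B: {a,b}  C: {a}
[3] — fixpoint
  S: {a,b,c,d}  A: {b}  B: {a,b}  C: {a}

FOLLOW iteration:
FOLLOW(S) := {$}
iter 1:
  B→C b: FOLLOW(C) ⊇ FIRST(b) = {b}; new: +{b}
  S→a A: FOLLOW(A) ⊇ FOLLOW(S) ⊇ {$}; new: +{$}
  S→b B: FOLLOW(B) ⊇ FOLLOW(S) ⊇ {$}; new: +{$}
  S→c C: FOLLOW(C) ⊇ FOLLOW(S) ⊇ {$}; new: +{$}
  FOLLOW(S)={$}  FOLLOW(A)={$}  FOLLOW(B)={$}  FOLLOW(C)={$,b}
iter 2: (stable)
  FOLLOW(S)={$}  FOLLOW(A)={$}  FOLLOW(B)={$}  FOLLOW(C)={$,b}

FOLLOW(C) = ["$", "b"]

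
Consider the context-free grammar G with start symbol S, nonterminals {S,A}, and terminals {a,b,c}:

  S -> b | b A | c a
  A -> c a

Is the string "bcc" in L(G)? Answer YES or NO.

CNF form of G:
  S -> T0 T1 | T2 A | b
  A -> T0 T1
  T0 -> c
  T1 -> a
  T2 -> b

CYK fill:
  [0..0]={S,T2}  "b"  orig:{S}
  [1..1]={T0}  "c"  orig:{}
  [2..2]={T0}  "c"  orig:{}
  [0..1]=∅  "bc"
  [1..2]=∅  "cc"
  [0..2]=∅  "bcc"

S ∉ T[0,2] ⇒ NO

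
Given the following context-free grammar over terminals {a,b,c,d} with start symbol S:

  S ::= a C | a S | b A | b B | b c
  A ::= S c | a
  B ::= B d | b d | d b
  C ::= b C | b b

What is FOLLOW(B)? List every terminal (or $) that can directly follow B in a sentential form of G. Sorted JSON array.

Compute FIRST by fixpoint:
round 1:
  A via A→a: +{a}
  B via B→b d: +{b}
  B via B→d b: +{d}
  C via C→b C: +{b}
  S via S→a C: +{a}
  S via S→b A: +{b}
  S: {a,b}  A: {a}  B: {b,d}  C: {b}
round 2:
  A via A→S c: +{b}
  S: {a,b}  A: {a,b}  B: {b,d}  C: {b}
round 3: — fixpoint
  S: {a,b}  A: {a,b}  B: {b,d}  C: {b}

FOLLOW sets:
initialize: $ ∈ FOLLOW(S)
pass 1:
  A→S c: FOLLOW(S) ⊇ FIRST(c) = {c}; new: +{c}
  B→B d: FOLLOW(B) ⊇ FIRST(d) = {d}; new: +{d}
  S→a C: FOLLOW(C) ⊇ FOLLOW(S) ⊇ {$,c}; new: +{$,c}
  S→b A: FOLLOW(A) ⊇ FOLLOW(S) ⊇ {$,c}; new: +{$,c}
  S→b B: FOLLOW(B) ⊇ FOLLOW(S) ⊇ {$,c}; new: +{$,c}
  FOLLOW(S)={$,c}  FOLLOW(A)={$,c}  FOLLOW(B)={$,c,d}  FOLLOW(C)={$,c}
pass 2: (no change)
  FOLLOW(S)={$,c}  FOLLOW(A)={$,c}  FOLLOW(B)={$,c,d}  FOLLOW(C)={$,c}

FOLLOW(B) = ["$", "c", "d"]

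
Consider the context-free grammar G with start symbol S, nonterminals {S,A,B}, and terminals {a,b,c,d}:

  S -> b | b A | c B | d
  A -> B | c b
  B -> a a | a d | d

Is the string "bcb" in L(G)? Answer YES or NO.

CNF form of G:
  S -> T2 B | T3 A | b | d
  A -> T0 T0 | T0 T1 | T2 T3 | d
  B -> T0 T0 | T0 T1 | d
  T0 -> a
  T1 -> d
  T2 -> c
  T3 -> b

CYK fill:
  [0..0]={S,T3}  "b"  orig:{S}
  [1..1]={T2}  "c"  orig:{}
  [2..2]={S,T3}  "b"  orig:{S}
  [0..1]=∅  "bc"
  [1..2]={A}  "cb"
  [0..2]={S}  "bcb"

S ∈ T[0,2] ⇒ YES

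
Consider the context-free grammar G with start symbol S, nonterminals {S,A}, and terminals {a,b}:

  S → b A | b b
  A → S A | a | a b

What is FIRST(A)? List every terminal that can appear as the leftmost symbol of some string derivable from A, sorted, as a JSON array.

FIRST sets, iterate to fixpoint:
[1]
  A via A→a: +{a}
  S via S→b A: +{b}
  S: {b}  A: {a}
[2]
  A via A→S A: +{b}
  S: {b}  A: {a,b}
[3] — fixpoint
  S: {b}  A: {a,b}

FIRST(A) = ["a", "b"]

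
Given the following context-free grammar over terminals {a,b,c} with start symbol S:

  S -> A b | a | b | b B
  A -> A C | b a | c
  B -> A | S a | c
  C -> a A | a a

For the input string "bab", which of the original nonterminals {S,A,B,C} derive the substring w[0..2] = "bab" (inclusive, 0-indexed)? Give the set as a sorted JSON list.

Convert to CNF:
  S -> A T0 | T0 B | a | b
  A -> A C | T0 T1 | c
  B -> A C | S T1 | T0 T1 | c
  C -> T1 A | T1 T1
  T0 -> b
  T1 -> a

Fill CYK table bottom-up, restricted to cells inside w[0..2]:
  [0..0]={S,T0}  "b"  orig:{S}
  [1..1]={S,T1}  "a"  orig:{S}
  [2..2]={S,T0}  "b"  orig:{S}
  [0..1]={A,B}  "ba"
  [1..2]=∅  "ab"
  [0..2]={S}  "bab"

Original NTs in T[0,2] deriving "bab": ["S"]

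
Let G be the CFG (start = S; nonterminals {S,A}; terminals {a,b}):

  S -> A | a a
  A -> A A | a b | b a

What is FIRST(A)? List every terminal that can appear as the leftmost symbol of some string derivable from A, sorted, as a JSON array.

FIRST sets, iterate to fixpoint:
round 1:
  A via A→a b: +{a}
  A via A→b a: +{b}
  S via S→A: +{a,b}
  FIRST[S]={a,b}  FIRST[A]={a,b}
round 2: (no change)
  FIRST[S]={a,b}  FIRST[A]={a,b}

FIRST(A) = ["a", "b"]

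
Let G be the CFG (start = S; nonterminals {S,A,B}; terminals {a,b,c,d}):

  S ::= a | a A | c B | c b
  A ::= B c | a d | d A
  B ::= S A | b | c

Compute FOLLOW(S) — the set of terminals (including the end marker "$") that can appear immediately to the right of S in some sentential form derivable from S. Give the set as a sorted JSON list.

Compute FIRST by fixpoint:
round 1:
  A via A→a d: +{a}
  A via A→d A: +{d}
  B via B→b: +{b}
  B via B→c: +{c}
  S via S→a: +{a}
  S via S→c B: +{c}
  FIRST[S]={a,c}  FIRST[A]={a,d}  FIRST[B]={b,c}
round 2:
  A via A→B c: +{b,c}
  B via B→S A: +{a}
  FIRST[S]={a,c}  FIRST[A]={a,b,c,d}  FIRST[B]={a,b,c}
round 3: done
  FIRST[S]={a,c}  FIRST[A]={a,b,c,d}  FIRST[B]={a,b,c}

FOLLOW sets:
seed FOLLOW(S) with $
[1]
  A→B c: FOLLOW(B) ⊇ FIRST(c) = {c}; new: +{c}
  B→S A: FOLLOW(S) ⊇ FIRST(A) = {a,b,c,d}; new: +{a,b,c,d}
  B→S A: FOLLOW(A) ⊇ FOLLOW(B) ⊇ {c}; new: +{c}
  S→a A: FOLLOW(A) ⊇ FOLLOW(S) ⊇ {$,a,b,c,d}; new: +{$,a,b,d}
  S→c B: FOLLOW(B) ⊇ FOLLOW(S) ⊇ {$,a,b,c,d}; new: +{$,a,b,d}
  S: {$,a,b,c,d}  A: {$,a,b,c,d}  B: {$,a,b,c,d}
[2] done
  S: {$,a,b,c,d}  A: {$,a,b,c,d}  B: {$,a,b,c,d}

FOLLOW(S) = ["$", "a", "b", "c", "d"]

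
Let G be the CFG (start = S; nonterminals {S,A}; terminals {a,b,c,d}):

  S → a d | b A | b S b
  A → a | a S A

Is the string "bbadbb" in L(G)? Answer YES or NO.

Convert to CNF:
  S -> T0 T1 | T2 A | T2 X4
  A -> T0 X3 | a
  T0 -> a
  T1 -> d
  T2 -> b
  X3 -> S A
  X4 -> S T2

CYK table (by increasing span):
  [0..0]={T2}  "b"  orig:{}
  [1..1]={T2}  "b"  orig:{}
  [2..2]={A,T0}  "a"  orig:{A}
  [3..3]={T1}  "d"  orig:{}
  [4..4]={T2}  "b"  orig:{}
  [5..5]={T2}  "b"  orig:{}
  [0..1]=∅  "bb"
  [1..2]={S}  "ba"
  [2..3]={S}  "ad"
  [3..4]=∅  "db"
  [4..5]=∅  "bb"
  [0..2]=∅  "bba"
  [1..3]=∅  "bad"
  [2..4]={X4}  "adb"  orig:{}
  [3..5]=∅  "dbb"
  [0..3]=∅  "bbad"
  [1..4]={S}  "badb"
  [2..5]=∅  "adbb"
  [0..4]=∅  "bbadb"
  [1..5]={X4}  "badbb"  orig:{}
  [0..5]={S}  "bbadbb"

S ∈ T[0,5] ⇒ YES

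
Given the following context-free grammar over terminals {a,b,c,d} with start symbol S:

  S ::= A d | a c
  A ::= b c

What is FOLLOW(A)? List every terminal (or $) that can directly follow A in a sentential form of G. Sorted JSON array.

FIRST iteration:
round 1:
  A via A→b c: +{b}
  S via S→A d: +{b}
  S via S→a c: +{a}
  FIRST[S]={a,b}  FIRST[A]={b}
round 2: — fixpoint
  FIRST[S]={a,b}  FIRST[A]={b}

Compute FOLLOW by fixpoint:
seed FOLLOW(S) with $
[1]
  S→A d: FOLLOW(A) ⊇ FIRST(d) = {d}; new: +{d}
  FOLLOW(S)={$}  FOLLOW(A)={d}
[2] — fixpoint
  FOLLOW(S)={$}  FOLLOW(A)={d}

FOLLOW(A) = ["d"]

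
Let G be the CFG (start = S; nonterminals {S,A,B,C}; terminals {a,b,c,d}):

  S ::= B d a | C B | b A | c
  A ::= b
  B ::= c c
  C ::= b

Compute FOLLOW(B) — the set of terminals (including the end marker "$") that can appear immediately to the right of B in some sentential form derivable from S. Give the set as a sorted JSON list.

FIRST iteration:
round 1:
  A via A→b: +{b}
  B via B→c c: +{c}
  C via C→b: +{b}
  S via S→B d a: +{c}
  S via S→C B: +{b}
  S: {b,c}  A: {b}  B: {c}  C: {b}
round 2: (stable)
  S: {b,c}  A: {b}  B: {c}  C: {b}

FOLLOW sets:
initialize: $ ∈ FOLLOW(S)
[1]
  S→B d a: FOLLOW(B) ⊇ FIRST(d) = {d}; new: +{d}
  S→C B: FOLLOW(C) ⊇ FIRST(B) = {c}; new: +{c}
  S→C B: FOLLOW(B) ⊇ FOLLOW(S) ⊇ {$}; new: +{$}
  S→b A: FOLLOW(A) ⊇ FOLLOW(S) ⊇ {$}; new: +{$}
  FOLLOW[S]={$}  FOLLOW[A]={$}  FOLLOW[B]={$,d}  FOLLOW[C]={c}
[2] (no change)
  FOLLOW[S]={$}  FOLLOW[A]={$}  FOLLOW[B]={$,d}  FOLLOW[C]={c}

FOLLOW(B) = ["$", "d"]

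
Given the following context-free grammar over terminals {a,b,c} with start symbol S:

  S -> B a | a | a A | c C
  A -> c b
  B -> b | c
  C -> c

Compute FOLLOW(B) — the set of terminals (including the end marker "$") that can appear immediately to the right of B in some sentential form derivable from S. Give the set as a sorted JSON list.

FIRST iteration:
pass 1:
  A via A→c b: +{c}
  B via B→b: +{b}
  B via B→c: +{c}
  C via C→c: +{c}
  S via S→B a: +{b,c}
  S via S→a: +{a}
  FIRST(S)={a,b,c}  FIRST(A)={c}  FIRST(B)={b,c}  FIRST(C)={c}
pass 2: done
  FIRST(S)={a,b,c}  FIRST(A)={c}  FIRST(B)={b,c}  FIRST(C)={c}

FOLLOW sets:
initialize: $ ∈ FOLLOW(S)
pass 1:
  S→B a: FOLLOW(B) ⊇ FIRST(a) = {a}; new: +{a}
  S→a A: FOLLOW(A) ⊇ FOLLOW(S) ⊇ {$}; new: +{$}
  S→c C: FOLLOW(C) ⊇ FOLLOW(S) ⊇ {$}; new: +{$}
  FOLLOW[S]={$}  FOLLOW[A]={$}  FOLLOW[B]={a}  FOLLOW[C]={$}
pass 2: (no change)
  FOLLOW[S]={$}  FOLLOW[A]={$}  FOLLOW[B]={a}  FOLLOW[C]={$}

FOLLOW(B) = ["a"]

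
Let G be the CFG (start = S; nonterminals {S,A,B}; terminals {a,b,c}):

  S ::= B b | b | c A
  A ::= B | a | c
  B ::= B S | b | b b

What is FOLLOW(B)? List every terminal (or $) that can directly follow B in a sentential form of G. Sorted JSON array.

FIRST sets, iterate to fixpoint:
[1]
  A via A→a: +{a}
  A via A→c: +{c}
  B via B→b: +{b}
  S via S→B b: +{b}
  S via S→c A: +{c}
  FIRST[S]={b,c}  FIRST[A]={a,c}  FIRST[B]={b}
[2]
  A via A→B: +{b}
  FIRST[S]={b,c}  FIRST[A]={a,b,c}  FIRST[B]={b}
[3] (stable)
  FIRST[S]={b,c}  FIRST[A]={a,b,c}  FIRST[B]={b}

FOLLOW iteration:
FOLLOW(S) := {$}
round 1:
  B→B S: FOLLOW(B) ⊇ FIRST(S) = {b,c}; new: +{b,c}
  B→B S: FOLLOW(S) ⊇ FOLLOW(B) ⊇ {b,c}; new: +{b,c}
  S→c A: FOLLOW(A) ⊇ FOLLOW(S) ⊇ {$,b,c}; new: +{$,b,c}
  FOLLOW[S]={$,b,c}  FOLLOW[A]={$,b,c}  FOLLOW[B]={b,c}
round 2:
  A→B: FOLLOW(B) ⊇ FOLLOW(A) ⊇ {$,b,c}; new: +{$}
  FOLLOW[S]={$,b,c}  FOLLOW[A]={$,b,c}  FOLLOW[B]={$,b,c}
round 3: (stable)
  FOLLOW[S]={$,b,c}  FOLLOW[A]={$,b,c}  FOLLOW[B]={$,b,c}

FOLLOW(B) = ["$", "b", "c"]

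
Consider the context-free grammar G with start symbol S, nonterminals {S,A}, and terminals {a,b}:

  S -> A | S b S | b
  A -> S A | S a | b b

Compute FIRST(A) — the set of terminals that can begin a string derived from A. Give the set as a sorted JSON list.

FIRST sets, iterate to fixpoint:
[1]
  A via A→b b: +{b}
  S via S→A: +{b}
  FIRST[S]={b}  FIRST[A]={b}
[2] — fixpoint
  FIRST[S]={b}  FIRST[A]={b}

FIRST(A) = ["b"]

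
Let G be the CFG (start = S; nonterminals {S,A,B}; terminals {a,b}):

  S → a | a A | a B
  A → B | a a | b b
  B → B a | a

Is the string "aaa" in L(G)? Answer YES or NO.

Convert to CNF:
  S -> T0 A | T0 B | a
  A -> B T0 | T0 T0 | T1 T1 | a
  B -> B T0 | a
  T0 -> a
  T1 -> b

Fill CYK table bottom-up:
  cell(0,0) a: {A,B,S,T0}  orig:{A,B,S}
  cell(1,1) a: {A,B,S,T0}  orig:{A,B,S}
  cell(2,2) a: {A,B,S,T0}  orig:{A,B,S}
  cell(0,1) aa: {A,B,S}
  cell(1,2) aa: {A,B,S}
  cell(0,2) aaa: {A,B,S}

S ∈ T[0,2] ⇒ YES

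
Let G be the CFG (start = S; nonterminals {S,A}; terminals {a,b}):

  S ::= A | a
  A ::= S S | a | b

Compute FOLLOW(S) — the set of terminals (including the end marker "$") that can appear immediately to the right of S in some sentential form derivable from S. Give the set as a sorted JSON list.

FIRST sets, iterate to fixpoint:
[1]
  A via A→a: +{a}
  A via A→b: +{b}
  S via S→A: +{a,b}
  S: {a,b}  A: {a,b}
[2] — fixpoint
  S: {a,b}  A: {a,b}

FOLLOW sets:
seed FOLLOW(S) with $
pass 1:
  A→S S: FOLLOW(S) ⊇ FIRST(S) = {a,b}; new: +{a,b}
  S→A: FOLLOW(A) ⊇ FOLLOW(S) ⊇ {$,a,b}; new: +{$,a,b}
  FOLLOW(S)={$,a,b}  FOLLOW(A)={$,a,b}
pass 2: — fixpoint
  FOLLOW(S)={$,a,b}  FOLLOW(A)={$,a,b}

FOLLOW(S) = ["$", "a", "b"]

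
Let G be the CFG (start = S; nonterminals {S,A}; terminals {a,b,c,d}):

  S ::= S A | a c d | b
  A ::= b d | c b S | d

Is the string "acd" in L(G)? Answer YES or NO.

Convert to CNF:
  S -> S A | T3 X5 | b
  A -> T0 T1 | T2 X4 | d
  T0 -> b
  T1 -> d
  T2 -> c
  T3 -> a
  X4 -> T0 S
  X5 -> T2 T1

Fill CYK table bottom-up:
  T[0,0] 'a' = {T3}  orig:{}
  T[1,1] 'c' = {T2}  orig:{}
  T[2,2] 'd' = {A,T1}  orig:{A}
  T[0,1] 'ac' = ∅
  T[1,2] 'cd' = {X5}  orig:{}
  T[0,2] 'acd' = {S}

S ∈ T[0,2] ⇒ YES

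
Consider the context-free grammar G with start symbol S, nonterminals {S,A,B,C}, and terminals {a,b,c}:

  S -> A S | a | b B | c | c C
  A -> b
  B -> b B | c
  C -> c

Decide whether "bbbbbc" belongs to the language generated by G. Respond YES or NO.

Convert to CNF:
  S -> A S | T0 B | T1 C | a | c
  A -> b
  B -> T0 B | c
  C -> c
  T0 -> b
  T1 -> c

Fill CYK table bottom-up:
  [0..0]={A,T0}  "b"  orig:{A}
  [1..1]={A,T0}  "b"  orig:{A}
  [2..2]={A,T0}  "b"  orig:{A}
  [3..3]={A,T0}  "b"  orig:{A}
  [4..4]={A,T0}  "b"  orig:{A}
  [5..5]={B,C,S,T1}  "c"  orig:{B,C,S}
  [0..1]=∅  "bb"
  [1..2]=∅  "bb"
  [2..3]=∅  "bb"
  [3..4]=∅  "bb"
  [4..5]={B,S}  "bc"
  [0..2]=∅  "bbb"
  [1..3]=∅  "bbb"
  [2..4]=∅  "bbb"
  [3..5]={B,S}  "bbc"
  [0..3]=∅  "bbbb"
  [1..4]=∅  "bbbb"
  [2..5]={B,S}  "bbbc"
  [0..4]=∅  "bbbbb"
  [1..5]={B,S}  "bbbbc"
  [0..5]={B,S}  "bbbbbc"

S ∈ T[0,5] ⇒ YES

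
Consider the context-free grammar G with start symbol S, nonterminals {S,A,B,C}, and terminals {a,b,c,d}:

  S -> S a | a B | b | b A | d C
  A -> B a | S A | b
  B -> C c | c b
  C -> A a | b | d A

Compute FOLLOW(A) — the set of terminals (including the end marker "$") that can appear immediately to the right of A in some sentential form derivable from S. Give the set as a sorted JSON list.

Compute FIRST by fixpoint:
pass 1:
  A via A→b: +{b}
  B via B→c b: +{c}
  C via C→A a: +{b}
  C via C→d A: +{d}
  S via S→a B: +{a}
  S via S→b: +{b}
  S via S→d C: +{d}
  S: {a,b,d}  A: {b}  B: {c}  C: {b,d}
pass 2:
  A via A→B a: +{c}
  A via A→S A: +{a,d}
  B via B→C c: +{b,d}
  C via C→A a: +{a,c}
  S: {a,b,d}  A: {a,b,c,d}  B: {b,c,d}  C: {a,b,c,d}
pass 3:
  B via B→C c: +{a}
  S: {a,b,d}  A: {a,b,c,d}  B: {a,b,c,d}  C: {a,b,c,d}
pass 4: done
  S: {a,b,d}  A: {a,b,c,d}  B: {a,b,c,d}  C: {a,b,c,d}

Compute FOLLOW by fixpoint:
FOLLOW(S) := {$}
iter 1:
  A→B a: FOLLOW(B) ⊇ FIRST(a) = {a}; new: +{a}
  A→S A: FOLLOW(S) ⊇ FIRST(A) = {a,b,c,d}; new: +{a,b,c,d}
  B→C c: FOLLOW(C) ⊇ FIRST(c) = {c}; new: +{c}
  C→A a: FOLLOW(A) ⊇ FIRST(a) = {a}; new: +{a}
  C→d A: FOLLOW(A) ⊇ FOLLOW(C) ⊇ {c}; new: +{c}
  S→a B: FOLLOW(B) ⊇ FOLLOW(S) ⊇ {$,a,b,c,d}; new: +{$,b,c,d}
  S→b A: FOLLOW(A) ⊇ FOLLOW(S) ⊇ {$,a,b,c,d}; new: +{$,b,d}
  S→d C: FOLLOW(C) ⊇ FOLLOW(S) ⊇ {$,a,b,c,d}; new: +{$,a,b,d}
  S: {$,a,b,c,d}  A: {$,a,b,c,d}  B: {$,a,b,c,d}  C: {$,a,b,c,d}
iter 2: — fixpoint
  S: {$,a,b,c,d}  A: {$,a,b,c,d}  B: {$,a,b,c,d}  C: {$,a,b,c,d}

FOLLOW(A) = ["$", "a", "b", "c", "d"]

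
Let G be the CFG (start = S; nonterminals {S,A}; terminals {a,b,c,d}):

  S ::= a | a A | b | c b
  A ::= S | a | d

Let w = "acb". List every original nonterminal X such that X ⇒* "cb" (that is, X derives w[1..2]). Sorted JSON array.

Convert to CNF:
  S -> T0 A | T1 T2 | a | b
  A -> T0 A | T1 T2 | a | b | d
  T0 -> a
  T1 -> c
  T2 -> b

Fill CYK table bottom-up (cells [i..j] with 1 ≤ i ≤ j ≤ 2 only):
  T[1,1] 'c' = {T1}  orig:{}
  T[2,2] 'b' = {A,S,T2}  orig:{A,S}
  T[1,2] 'cb' = {A,S}

Original NTs in T[1,2] deriving "cb": ["A", "S"]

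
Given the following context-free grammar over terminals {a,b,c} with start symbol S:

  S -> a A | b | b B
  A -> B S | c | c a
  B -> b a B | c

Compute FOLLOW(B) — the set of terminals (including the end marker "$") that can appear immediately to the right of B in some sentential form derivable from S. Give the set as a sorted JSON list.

FIRST sets, iterate to fixpoint:
round 1:
  A via A→c: +{c}
  B via B→b a B: +{b}
  B via B→c: +{c}
  S via S→a A: +{a}
  S via S→b: +{b}
  S: {a,b}  A: {c}  B: {b,c}
round 2:
  A via A→B S: +{b}
  S: {a,b}  A: {b,c}  B: {b,c}
round 3: (no change)
  S: {a,b}  A: {b,c}  B: {b,c}

FOLLOW iteration:
seed FOLLOW(S) with $
iter 1:
  A→B S: FOLLOW(B) ⊇ FIRST(S) = {a,b}; new: +{a,b}
  S→a A: FOLLOW(A) ⊇ FOLLOW(S) ⊇ {$}; new: +{$}
  S→b B: FOLLOW(B) ⊇ FOLLOW(S) ⊇ {$}; new: +{$}
  FOLLOW(S)={$}  FOLLOW(A)={$}  FOLLOW(B)={$,a,b}
iter 2: (no change)
  FOLLOW(S)={$}  FOLLOW(A)={$}  FOLLOW(B)={$,a,b}

FOLLOW(B) = ["$", "a", "b"]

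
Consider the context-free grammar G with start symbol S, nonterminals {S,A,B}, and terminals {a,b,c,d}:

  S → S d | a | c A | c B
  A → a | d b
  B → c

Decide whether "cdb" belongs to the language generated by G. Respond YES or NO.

Convert to CNF:
  S -> S T0 | T2 A | T2 B | a
  A -> T0 T1 | a
  B -> c
  T0 -> d
  T1 -> b
  T2 -> c

CYK fill:
  T[0,0] 'c' = {B,T2}  orig:{B}
  T[1,1] 'd' = {T0}  orig:{}
  T[2,2] 'b' = {T1}  orig:{}
  T[0,1] 'cd' = ∅
  T[1,2] 'db' = {A}
  T[0,2] 'cdb' = {S}

S ∈ T[0,2] ⇒ YES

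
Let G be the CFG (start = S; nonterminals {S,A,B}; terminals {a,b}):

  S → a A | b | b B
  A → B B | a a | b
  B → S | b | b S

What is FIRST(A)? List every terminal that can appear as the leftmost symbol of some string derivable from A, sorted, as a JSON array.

FIRST sets, iterate to fixpoint:
[1]
  A via A→a a: +{a}
  A via A→b: +{b}
  B via B→b: +{b}
  S via S→a A: +{a}
  S via S→b: +{b}
  FIRST[S]={a,b}  FIRST[A]={a,b}  FIRST[B]={b}
[2]
  B via B→S: +{a}
  FIRST[S]={a,b}  FIRST[A]={a,b}  FIRST[B]={a,b}
[3] (no change)
  FIRST[S]={a,b}  FIRST[A]={a,b}  FIRST[B]={a,b}

FIRST(A) = ["a", "b"]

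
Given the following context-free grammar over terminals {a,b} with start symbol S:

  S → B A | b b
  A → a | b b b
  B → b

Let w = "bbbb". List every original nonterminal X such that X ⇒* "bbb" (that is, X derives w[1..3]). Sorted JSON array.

CNF form of G:
  S -> B A | T0 T0
  A -> T0 X1 | a
  B -> b
  T0 -> b
  X1 -> T0 T0

CYK table (by increasing span) (cells [i..j] with 1 ≤ i ≤ j ≤ 3 only):
  cell(1,1) b: {B,T0}  orig:{B}
  cell(2,2) b: {B,T0}  orig:{B}
  cell(3,3) b: {B,T0}  orig:{B}
  cell(1,2) bb: {S,X1}  orig:{S}
  cell(2,3) bb: {S,X1}  orig:{S}
  cell(1,3) bbb: {A}

Original NTs in T[1,3] deriving "bbb": ["A"]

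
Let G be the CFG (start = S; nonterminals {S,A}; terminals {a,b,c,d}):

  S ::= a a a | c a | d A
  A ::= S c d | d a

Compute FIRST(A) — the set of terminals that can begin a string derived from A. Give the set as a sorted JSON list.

FIRST sets, iterate to fixpoint:
round 1:
  A via A→d a: +{d}
  S via S→a a a: +{a}
  S via S→c a: +{c}
  S via S→d A: +{d}
  S: {a,c,d}  A: {d}
round 2:
  A via A→S c d: +{a,c}
  S: {a,c,d}  A: {a,c,d}
round 3: done
  S: {a,c,d}  A: {a,c,d}

FIRST(A) = ["a", "c", "d"]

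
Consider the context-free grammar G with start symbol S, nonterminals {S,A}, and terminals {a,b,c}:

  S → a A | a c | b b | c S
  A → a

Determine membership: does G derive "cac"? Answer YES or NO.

CNF form of G:
  S -> T0 A | T0 T1 | T1 S | T2 T2
  A -> a
  T0 -> a
  T1 -> c
  T2 -> b

CYK fill:
  cell(0,0) c: {T1}  orig:{}
  cell(1,1) a: {A,T0}  orig:{A}
  cell(2,2) c: {T1}  orig:{}
  cell(0,1) ca: ∅
  cell(1,2) ac: {S}
  cell(0,2) cac: {S}

S ∈ T[0,2] ⇒ YES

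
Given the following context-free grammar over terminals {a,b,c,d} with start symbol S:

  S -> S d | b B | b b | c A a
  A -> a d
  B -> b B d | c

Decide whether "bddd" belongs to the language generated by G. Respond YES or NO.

CNF form of G:
  S -> S T1 | T2 B | T2 T2 | T3 X5
  A -> T0 T1
  B -> T2 X4 | c
  T0 -> a
  T1 -> d
  T2 -> b
  T3 -> c
  X4 -> B T1
  X5 -> A T0

Fill CYK table bottom-up:
  cell(0,0) b: {T2}  orig:{}
  cell(1,1) d: {T1}  orig:{}
  cell(2,2) d: {T1}  orig:{}
  cell(3,3) d: {T1}  orig:{}
  cell(0,1) bd: ∅
  cell(1,2) dd: ∅
  cell(2,3) dd: ∅
  cell(0,2) bdd: ∅
  cell(1,3) ddd: ∅
  cell(0,3) bddd: ∅

S ∉ T[0,3] ⇒ NO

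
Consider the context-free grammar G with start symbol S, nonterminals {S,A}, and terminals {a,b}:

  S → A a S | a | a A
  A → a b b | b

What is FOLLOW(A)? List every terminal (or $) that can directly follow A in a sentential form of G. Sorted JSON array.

Compute FIRST by fixpoint:
[1]
  A via A→a b b: +{a}
  A via A→b: +{b}
  S via S→A a S: +{a,b}
  S: {a,b}  A: {a,b}
[2] (stable)
  S: {a,b}  A: {a,b}

FOLLOW iteration:
seed FOLLOW(S) with $
iter 1:
  S→A a S: FOLLOW(A) ⊇ FIRST(a) = {a}; new: +{a}
  S→a A: FOLLOW(A) ⊇ FOLLOW(S) ⊇ {$}; new: +{$}
  FOLLOW[S]={$}  FOLLOW[A]={$,a}
iter 2: — fixpoint
  FOLLOW[S]={$}  FOLLOW[A]={$,a}

FOLLOW(A) = ["$", "a"]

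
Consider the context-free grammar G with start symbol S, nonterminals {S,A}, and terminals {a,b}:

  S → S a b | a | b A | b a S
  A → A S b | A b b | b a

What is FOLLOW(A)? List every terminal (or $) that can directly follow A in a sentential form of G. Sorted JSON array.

FIRST iteration:
round 1:
  A via A→b a: +{b}
  S via S→a: +{a}
  S via S→b A: +{b}
  FIRST(S)={a,b}  FIRST(A)={b}
round 2: done
  FIRST(S)={a,b}  FIRST(A)={b}

FOLLOW sets:
seed FOLLOW(S) with $
pass 1:
  A→A S b: FOLLOW(A) ⊇ FIRST(S) = {a,b}; new: +{a,b}
  A→A S b: FOLLOW(S) ⊇ FIRST(b) = {b}; new: +{b}
  S→S a b: FOLLOW(S) ⊇ FIRST(a) = {a}; new: +{a}
  S→b A: FOLLOW(A) ⊇ FOLLOW(S) ⊇ {$,a,b}; new: +{$}
  FOLLOW[S]={$,a,b}  FOLLOW[A]={$,a,b}
pass 2: done
  FOLLOW[S]={$,a,b}  FOLLOW[A]={$,a,b}

FOLLOW(A) = ["$", "a", "b"]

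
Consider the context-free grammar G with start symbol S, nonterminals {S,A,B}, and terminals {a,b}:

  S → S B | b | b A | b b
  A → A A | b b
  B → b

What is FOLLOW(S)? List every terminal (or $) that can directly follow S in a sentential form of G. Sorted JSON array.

FIRST iteration:
iter 1:
  A via A→b b: +{b}
  B via B→b: +{b}
  S via S→b: +{b}
  FIRST[S]={b}  FIRST[A]={b}  FIRST[B]={b}
iter 2: done
  FIRST[S]={b}  FIRST[A]={b}  FIRST[B]={b}

FOLLOW iteration:
seed FOLLOW(S) with $
pass 1:
  A→A A: FOLLOW(A) ⊇ FIRST(A) = {b}; new: +{b}
  S→S B: FOLLOW(S) ⊇ FIRST(B) = {b}; new: +{b}
  S→S B: FOLLOW(B) ⊇ FOLLOW(S) ⊇ {$,b}; new: +{$,b}
  S→b A: FOLLOW(A) ⊇ FOLLOW(S) ⊇ {$,b}; new: +{$}
  FOLLOW[S]={$,b}  FOLLOW[A]={$,b}  FOLLOW[B]={$,b}
pass 2: (no change)
  FOLLOW[S]={$,b}  FOLLOW[A]={$,b}  FOLLOW[B]={$,b}

FOLLOW(S) = ["$", "b"]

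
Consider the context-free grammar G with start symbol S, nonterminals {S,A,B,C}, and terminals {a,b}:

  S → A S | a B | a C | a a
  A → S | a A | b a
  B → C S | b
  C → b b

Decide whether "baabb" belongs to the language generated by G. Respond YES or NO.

Convert to CNF:
  S -> A S | T0 B | T0 C | T0 T0
  A -> A S | T0 A | T0 B | T0 C | T0 T0 | T1 T0
  B -> C S | b
  C -> T1 T1
  T0 -> a
  T1 -> b

CYK table (by increasing span):
  cell(0,0) b: {B,T1}  orig:{B}
  cell(1,1) a: {T0}  orig:{}
  cell(2,2) a: {T0}  orig:{}
  cell(3,3) b: {B,T1}  orig:{B}
  cell(4,4) b: {B,T1}  orig:{B}
  cell(0,1) ba: {A}
  cell(1,2) aa: {A,S}
  cell(2,3) ab: {A,S}
  cell(3,4) bb: {C}
  cell(0,2) baa: ∅
  cell(1,3) aab: {A}
  cell(2,4) abb: {A,S}
  cell(0,3) baab: {A,S}
  cell(1,4) aabb: {A}
  cell(0,4) baabb: {A,S}

S ∈ T[0,4] ⇒ YES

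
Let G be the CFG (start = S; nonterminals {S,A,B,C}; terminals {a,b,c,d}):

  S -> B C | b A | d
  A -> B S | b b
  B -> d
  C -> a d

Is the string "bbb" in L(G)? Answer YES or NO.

CNF form of G:
  S -> B C | T0 A | d
  A -> B S | T0 T0
  B -> d
  C -> T1 T2
  T0 -> b
  T1 -> a
  T2 -> d

Fill CYK table bottom-up:
  T[0,0] 'b' = {T0}  orig:{}
  T[1,1] 'b' = {T0}  orig:{}
  T[2,2] 'b' = {T0}  orig:{}
  T[0,1] 'bb' = {A}
  T[1,2] 'bb' = {A}
  T[0,2] 'bbb' = {S}

S ∈ T[0,2] ⇒ YES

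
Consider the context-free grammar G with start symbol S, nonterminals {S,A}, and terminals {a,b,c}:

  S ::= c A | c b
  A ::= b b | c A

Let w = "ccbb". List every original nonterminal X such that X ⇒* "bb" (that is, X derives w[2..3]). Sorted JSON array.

CNF form of G:
  S -> T1 A | T1 T0
  A -> T0 T0 | T1 A
  T0 -> b
  T1 -> c

CYK table (by increasing span) — only the sub-triangle for w[2..3]:
  cell(2,2) b: {T0}  orig:{}
  cell(3,3) b: {T0}  orig:{}
  cell(2,3) bb: {A}

Original NTs in T[2,3] deriving "bb": ["A"]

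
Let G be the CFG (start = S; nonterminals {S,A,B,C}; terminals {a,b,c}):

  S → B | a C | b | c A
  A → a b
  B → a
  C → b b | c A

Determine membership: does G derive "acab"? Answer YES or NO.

Convert to CNF:
  S -> T0 C | T2 A | a | b
  A -> T0 T1
  B -> a
  C -> T1 T1 | T2 A
  T0 -> a
  T1 -> b
  T2 -> c

Fill CYK table bottom-up:
  cell(0,0) a: {B,S,T0}  orig:{B,S}
  cell(1,1) c: {T2}  orig:{}
  cell(2,2) a: {B,S,T0}  orig:{B,S}
  cell(3,3) b: {S,T1}  orig:{S}
  cell(0,1) ac: ∅
  cell(1,2) ca: ∅
  cell(2,3) ab: {A}
  cell(0,2) aca: ∅
  cell(1,3) cab: {C,S}
  cell(0,3) acab: {S}

S ∈ T[0,3] ⇒ YES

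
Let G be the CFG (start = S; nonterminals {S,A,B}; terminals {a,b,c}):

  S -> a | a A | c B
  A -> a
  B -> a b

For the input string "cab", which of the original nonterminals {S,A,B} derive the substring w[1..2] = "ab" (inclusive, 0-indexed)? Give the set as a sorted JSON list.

Convert to CNF:
  S -> T0 A | T2 B | a
  A -> a
  B -> T0 T1
  T0 -> a
  T1 -> b
  T2 -> c

CYK fill, restricted to cells inside w[1..2]:
  [1..1]={A,S,T0}  "a"  orig:{A,S}
  [2..2]={T1}  "b"  orig:{}
  [1..2]={B}  "ab"

Original NTs in T[1,2] deriving "ab": ["B"]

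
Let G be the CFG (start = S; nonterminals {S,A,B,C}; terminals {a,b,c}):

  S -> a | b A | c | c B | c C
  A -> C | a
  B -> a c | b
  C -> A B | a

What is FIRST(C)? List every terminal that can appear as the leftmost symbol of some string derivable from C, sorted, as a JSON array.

Compute FIRST by fixpoint:
iter 1:
  A via A→a: +{a}
  B via B→a c: +{a}
  B via B→b: +{b}
  C via C→A B: +{a}
  S via S→a: +{a}
  S via S→b A: +{b}
  S via S→c: +{c}
  FIRST[S]={a,b,c}  FIRST[A]={a}  FIRST[B]={a,b}  FIRST[C]={a}
iter 2: done
  FIRST[S]={a,b,c}  FIRST[A]={a}  FIRST[B]={a,b}  FIRST[C]={a}

FIRST(C) = ["a"]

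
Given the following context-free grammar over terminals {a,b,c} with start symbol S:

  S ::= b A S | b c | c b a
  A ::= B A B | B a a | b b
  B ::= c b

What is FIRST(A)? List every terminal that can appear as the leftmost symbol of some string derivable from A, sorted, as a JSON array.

Compute FIRST by fixpoint:
iter 1:
  A via A→b b: +{b}
  B via B→c b: +{c}
  S via S→b A S: +{b}
  S via S→c b a: +{c}
  FIRST(S)={b,c}  FIRST(A)={b}  FIRST(B)={c}
iter 2:
  A via A→B A B: +{c}
  FIRST(S)={b,c}  FIRST(A)={b,c}  FIRST(B)={c}
iter 3: — fixpoint
  FIRST(S)={b,c}  FIRST(A)={b,c}  FIRST(B)={c}

FIRST(A) = ["b", "c"]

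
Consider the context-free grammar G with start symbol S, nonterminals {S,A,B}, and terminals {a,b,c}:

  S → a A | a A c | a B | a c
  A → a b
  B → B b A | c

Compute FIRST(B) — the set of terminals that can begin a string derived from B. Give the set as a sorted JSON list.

Compute FIRST by fixpoint:
round 1:
  A via A→a b: +{a}
  B via B→c: +{c}
  S via S→a A: +{a}
  FIRST(S)={a}  FIRST(A)={a}  FIRST(B)={c}
round 2: (no change)
  FIRST(S)={a}  FIRST(A)={a}  FIRST(B)={c}

FIRST(B) = ["c"]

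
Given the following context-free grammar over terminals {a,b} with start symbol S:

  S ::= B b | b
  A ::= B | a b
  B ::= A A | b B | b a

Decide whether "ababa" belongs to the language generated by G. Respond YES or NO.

CNF form of G:
  S -> B T1 | b
  A -> A A | T0 T1 | T1 B | T1 T0
  B -> A A | T1 B | T1 T0
  T0 -> a
  T1 -> b

CYK fill:
  cell(0,0) a: {T0}  orig:{}
  cell(1,1) b: {S,T1}  orig:{S}
  cell(2,2) a: {T0}  orig:{}
  cell(3,3) b: {S,T1}  orig:{S}
  cell(4,4) a: {T0}  orig:{}
  cell(0,1) ab: {A}
  cell(1,2) ba: {A,B}
  cell(2,3) ab: {A}
  cell(3,4) ba: {A,B}
  cell(0,2) aba: ∅
  cell(1,3) bab: {S}
  cell(2,4) aba: ∅
  cell(0,3) abab: {A,B}
  cell(1,4) baba: {A,B}
  cell(0,4) ababa: ∅

S ∉ T[0,4] ⇒ NO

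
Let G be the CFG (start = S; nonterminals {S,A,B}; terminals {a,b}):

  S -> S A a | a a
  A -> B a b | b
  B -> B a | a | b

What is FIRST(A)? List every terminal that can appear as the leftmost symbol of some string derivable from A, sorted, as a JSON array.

FIRST sets, iterate to fixpoint:
iter 1:
  A via A→b: +{b}
  B via B→a: +{a}
  B via B→b: +{b}
  S via S→a a: +{a}
  S: {a}  A: {b}  B: {a,b}
iter 2:
  A via A→B a b: +{a}
  S: {a}  A: {a,b}  B: {a,b}
iter 3: — fixpoint
  S: {a}  A: {a,b}  B: {a,b}

FIRST(A) = ["a", "b"]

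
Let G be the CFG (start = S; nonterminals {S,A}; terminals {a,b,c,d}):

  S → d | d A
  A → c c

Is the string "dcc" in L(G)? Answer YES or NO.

CNF form of G:
  S -> T1 A | d
  A -> T0 T0
  T0 -> c
  T1 -> d

CYK table (by increasing span):
  cell(0,0) d: {S,T1}  orig:{S}
  cell(1,1) c: {T0}  orig:{}
  cell(2,2) c: {T0}  orig:{}
  cell(0,1) dc: ∅
  cell(1,2) cc: {A}
  cell(0,2) dcc: {S}

S ∈ T[0,2] ⇒ YES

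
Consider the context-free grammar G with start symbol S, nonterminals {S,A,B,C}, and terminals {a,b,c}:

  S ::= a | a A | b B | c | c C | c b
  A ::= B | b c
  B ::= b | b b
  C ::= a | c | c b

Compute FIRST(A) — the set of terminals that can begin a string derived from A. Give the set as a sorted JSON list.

FIRST iteration:
round 1:
  A via A→b c: +{b}
  B via B→b: +{b}
  C via C→a: +{a}
  C via C→c: +{c}
  S via S→a: +{a}
  S via S→b B: +{b}
  S via S→c: +{c}
  FIRST(S)={a,b,c}  FIRST(A)={b}  FIRST(B)={b}  FIRST(C)={a,c}
round 2: done
  FIRST(S)={a,b,c}  FIRST(A)={b}  FIRST(B)={b}  FIRST(C)={a,c}

FIRST(A) = ["b"]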